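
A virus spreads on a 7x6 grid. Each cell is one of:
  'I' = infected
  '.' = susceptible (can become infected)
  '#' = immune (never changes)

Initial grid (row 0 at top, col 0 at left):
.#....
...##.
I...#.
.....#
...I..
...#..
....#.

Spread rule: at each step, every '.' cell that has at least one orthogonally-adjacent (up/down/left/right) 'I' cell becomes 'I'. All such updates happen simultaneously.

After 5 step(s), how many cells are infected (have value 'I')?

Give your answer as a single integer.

Step 0 (initial): 2 infected
Step 1: +6 new -> 8 infected
Step 2: +12 new -> 20 infected
Step 3: +5 new -> 25 infected
Step 4: +5 new -> 30 infected
Step 5: +1 new -> 31 infected

Answer: 31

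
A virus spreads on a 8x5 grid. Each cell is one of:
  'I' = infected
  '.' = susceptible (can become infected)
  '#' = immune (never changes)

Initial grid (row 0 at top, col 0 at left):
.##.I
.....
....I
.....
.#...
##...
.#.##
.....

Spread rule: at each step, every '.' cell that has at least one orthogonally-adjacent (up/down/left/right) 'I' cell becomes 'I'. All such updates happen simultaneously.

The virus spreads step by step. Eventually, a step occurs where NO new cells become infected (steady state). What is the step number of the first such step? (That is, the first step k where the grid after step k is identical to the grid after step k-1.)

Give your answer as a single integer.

Answer: 11

Derivation:
Step 0 (initial): 2 infected
Step 1: +4 new -> 6 infected
Step 2: +4 new -> 10 infected
Step 3: +5 new -> 15 infected
Step 4: +5 new -> 20 infected
Step 5: +3 new -> 23 infected
Step 6: +3 new -> 26 infected
Step 7: +1 new -> 27 infected
Step 8: +2 new -> 29 infected
Step 9: +2 new -> 31 infected
Step 10: +1 new -> 32 infected
Step 11: +0 new -> 32 infected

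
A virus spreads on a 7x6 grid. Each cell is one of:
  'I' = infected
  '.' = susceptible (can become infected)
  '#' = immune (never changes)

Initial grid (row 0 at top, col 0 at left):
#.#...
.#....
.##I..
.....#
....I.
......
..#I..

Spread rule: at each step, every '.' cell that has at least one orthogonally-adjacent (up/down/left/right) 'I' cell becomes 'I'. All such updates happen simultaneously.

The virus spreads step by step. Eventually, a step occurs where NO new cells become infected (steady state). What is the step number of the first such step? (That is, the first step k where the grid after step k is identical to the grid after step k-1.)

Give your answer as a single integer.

Step 0 (initial): 3 infected
Step 1: +9 new -> 12 infected
Step 2: +9 new -> 21 infected
Step 3: +5 new -> 26 infected
Step 4: +5 new -> 31 infected
Step 5: +2 new -> 33 infected
Step 6: +1 new -> 34 infected
Step 7: +0 new -> 34 infected

Answer: 7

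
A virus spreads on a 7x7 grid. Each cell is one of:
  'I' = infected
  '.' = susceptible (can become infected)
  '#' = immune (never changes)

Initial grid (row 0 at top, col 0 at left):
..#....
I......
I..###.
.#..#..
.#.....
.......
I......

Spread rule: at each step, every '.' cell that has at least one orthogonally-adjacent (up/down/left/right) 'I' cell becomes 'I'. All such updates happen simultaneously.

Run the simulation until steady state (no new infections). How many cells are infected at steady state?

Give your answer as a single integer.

Answer: 42

Derivation:
Step 0 (initial): 3 infected
Step 1: +6 new -> 9 infected
Step 2: +6 new -> 15 infected
Step 3: +4 new -> 19 infected
Step 4: +6 new -> 25 infected
Step 5: +5 new -> 30 infected
Step 6: +5 new -> 35 infected
Step 7: +4 new -> 39 infected
Step 8: +3 new -> 42 infected
Step 9: +0 new -> 42 infected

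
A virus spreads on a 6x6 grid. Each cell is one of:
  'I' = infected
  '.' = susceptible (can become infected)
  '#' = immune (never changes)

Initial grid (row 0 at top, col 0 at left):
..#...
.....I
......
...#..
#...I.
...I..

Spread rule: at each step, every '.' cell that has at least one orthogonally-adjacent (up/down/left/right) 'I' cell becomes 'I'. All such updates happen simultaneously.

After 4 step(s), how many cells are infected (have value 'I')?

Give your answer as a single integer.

Step 0 (initial): 3 infected
Step 1: +8 new -> 11 infected
Step 2: +7 new -> 18 infected
Step 3: +6 new -> 24 infected
Step 4: +3 new -> 27 infected

Answer: 27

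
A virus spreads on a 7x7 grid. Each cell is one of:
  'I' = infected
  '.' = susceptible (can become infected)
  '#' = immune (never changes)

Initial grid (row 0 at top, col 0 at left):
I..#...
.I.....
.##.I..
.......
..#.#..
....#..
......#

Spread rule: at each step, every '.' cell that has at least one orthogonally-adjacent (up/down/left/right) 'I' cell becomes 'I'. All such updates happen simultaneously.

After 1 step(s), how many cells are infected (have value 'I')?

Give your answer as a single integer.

Answer: 10

Derivation:
Step 0 (initial): 3 infected
Step 1: +7 new -> 10 infected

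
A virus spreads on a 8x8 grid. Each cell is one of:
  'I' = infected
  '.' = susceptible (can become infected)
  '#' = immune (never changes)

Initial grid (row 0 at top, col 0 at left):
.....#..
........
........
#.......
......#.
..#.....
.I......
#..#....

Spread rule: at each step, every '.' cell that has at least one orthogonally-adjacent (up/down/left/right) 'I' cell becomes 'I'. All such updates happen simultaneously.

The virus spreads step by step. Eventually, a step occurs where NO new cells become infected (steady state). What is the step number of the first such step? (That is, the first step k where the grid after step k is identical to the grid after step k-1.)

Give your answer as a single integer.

Answer: 13

Derivation:
Step 0 (initial): 1 infected
Step 1: +4 new -> 5 infected
Step 2: +4 new -> 9 infected
Step 3: +5 new -> 14 infected
Step 4: +6 new -> 20 infected
Step 5: +8 new -> 28 infected
Step 6: +9 new -> 37 infected
Step 7: +7 new -> 44 infected
Step 8: +5 new -> 49 infected
Step 9: +4 new -> 53 infected
Step 10: +2 new -> 55 infected
Step 11: +2 new -> 57 infected
Step 12: +1 new -> 58 infected
Step 13: +0 new -> 58 infected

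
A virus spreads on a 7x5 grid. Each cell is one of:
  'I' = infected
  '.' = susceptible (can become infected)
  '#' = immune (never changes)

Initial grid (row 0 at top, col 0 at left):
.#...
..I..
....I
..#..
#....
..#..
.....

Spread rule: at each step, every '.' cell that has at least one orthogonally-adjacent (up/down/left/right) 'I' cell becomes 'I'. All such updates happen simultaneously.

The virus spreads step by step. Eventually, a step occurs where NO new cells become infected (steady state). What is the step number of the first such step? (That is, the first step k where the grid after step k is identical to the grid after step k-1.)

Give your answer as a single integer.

Answer: 8

Derivation:
Step 0 (initial): 2 infected
Step 1: +7 new -> 9 infected
Step 2: +6 new -> 15 infected
Step 3: +5 new -> 20 infected
Step 4: +5 new -> 25 infected
Step 5: +2 new -> 27 infected
Step 6: +3 new -> 30 infected
Step 7: +1 new -> 31 infected
Step 8: +0 new -> 31 infected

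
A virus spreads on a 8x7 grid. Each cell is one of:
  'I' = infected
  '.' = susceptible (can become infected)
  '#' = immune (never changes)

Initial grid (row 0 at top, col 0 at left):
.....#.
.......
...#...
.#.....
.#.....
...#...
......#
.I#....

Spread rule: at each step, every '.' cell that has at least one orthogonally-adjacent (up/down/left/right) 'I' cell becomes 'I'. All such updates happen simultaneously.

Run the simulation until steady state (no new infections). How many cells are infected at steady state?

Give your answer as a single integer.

Answer: 49

Derivation:
Step 0 (initial): 1 infected
Step 1: +2 new -> 3 infected
Step 2: +3 new -> 6 infected
Step 3: +3 new -> 9 infected
Step 4: +4 new -> 13 infected
Step 5: +6 new -> 19 infected
Step 6: +6 new -> 25 infected
Step 7: +7 new -> 32 infected
Step 8: +7 new -> 39 infected
Step 9: +5 new -> 44 infected
Step 10: +3 new -> 47 infected
Step 11: +1 new -> 48 infected
Step 12: +1 new -> 49 infected
Step 13: +0 new -> 49 infected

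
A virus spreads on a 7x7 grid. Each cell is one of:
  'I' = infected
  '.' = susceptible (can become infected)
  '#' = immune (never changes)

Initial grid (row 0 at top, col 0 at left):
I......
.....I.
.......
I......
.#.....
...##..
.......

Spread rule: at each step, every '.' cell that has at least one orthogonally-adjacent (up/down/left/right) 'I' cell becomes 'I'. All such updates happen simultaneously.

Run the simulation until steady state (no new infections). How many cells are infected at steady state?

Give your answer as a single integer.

Answer: 46

Derivation:
Step 0 (initial): 3 infected
Step 1: +9 new -> 12 infected
Step 2: +11 new -> 23 infected
Step 3: +11 new -> 34 infected
Step 4: +6 new -> 40 infected
Step 5: +3 new -> 43 infected
Step 6: +3 new -> 46 infected
Step 7: +0 new -> 46 infected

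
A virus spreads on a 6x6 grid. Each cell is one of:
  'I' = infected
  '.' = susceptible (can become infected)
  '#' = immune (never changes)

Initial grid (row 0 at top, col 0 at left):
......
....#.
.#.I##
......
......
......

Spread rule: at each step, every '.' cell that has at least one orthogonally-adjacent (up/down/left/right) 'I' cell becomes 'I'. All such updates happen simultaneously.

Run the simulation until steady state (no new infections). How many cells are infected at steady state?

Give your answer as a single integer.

Answer: 32

Derivation:
Step 0 (initial): 1 infected
Step 1: +3 new -> 4 infected
Step 2: +5 new -> 9 infected
Step 3: +8 new -> 17 infected
Step 4: +8 new -> 25 infected
Step 5: +6 new -> 31 infected
Step 6: +1 new -> 32 infected
Step 7: +0 new -> 32 infected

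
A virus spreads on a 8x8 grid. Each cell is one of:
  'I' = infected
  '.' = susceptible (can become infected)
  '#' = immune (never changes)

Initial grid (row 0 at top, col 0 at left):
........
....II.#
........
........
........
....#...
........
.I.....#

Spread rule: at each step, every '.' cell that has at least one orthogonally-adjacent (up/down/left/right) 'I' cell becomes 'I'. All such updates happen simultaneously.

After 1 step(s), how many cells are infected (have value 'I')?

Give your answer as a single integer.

Answer: 12

Derivation:
Step 0 (initial): 3 infected
Step 1: +9 new -> 12 infected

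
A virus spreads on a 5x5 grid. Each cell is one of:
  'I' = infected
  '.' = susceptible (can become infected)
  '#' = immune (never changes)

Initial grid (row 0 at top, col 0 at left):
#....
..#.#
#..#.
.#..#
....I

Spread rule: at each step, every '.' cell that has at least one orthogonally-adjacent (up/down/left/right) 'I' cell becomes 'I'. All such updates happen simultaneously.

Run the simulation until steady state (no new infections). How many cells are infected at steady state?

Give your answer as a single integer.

Step 0 (initial): 1 infected
Step 1: +1 new -> 2 infected
Step 2: +2 new -> 4 infected
Step 3: +2 new -> 6 infected
Step 4: +2 new -> 8 infected
Step 5: +2 new -> 10 infected
Step 6: +1 new -> 11 infected
Step 7: +2 new -> 13 infected
Step 8: +1 new -> 14 infected
Step 9: +1 new -> 15 infected
Step 10: +2 new -> 17 infected
Step 11: +0 new -> 17 infected

Answer: 17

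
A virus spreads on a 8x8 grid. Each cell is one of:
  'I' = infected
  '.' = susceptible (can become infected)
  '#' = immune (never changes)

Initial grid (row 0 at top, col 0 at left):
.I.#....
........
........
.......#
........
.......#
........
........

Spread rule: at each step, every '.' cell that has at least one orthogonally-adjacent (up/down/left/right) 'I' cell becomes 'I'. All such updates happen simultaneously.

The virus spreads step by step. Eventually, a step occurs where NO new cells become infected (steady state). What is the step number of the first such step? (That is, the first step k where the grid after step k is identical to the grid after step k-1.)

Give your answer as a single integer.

Step 0 (initial): 1 infected
Step 1: +3 new -> 4 infected
Step 2: +3 new -> 7 infected
Step 3: +4 new -> 11 infected
Step 4: +5 new -> 16 infected
Step 5: +7 new -> 23 infected
Step 6: +8 new -> 31 infected
Step 7: +9 new -> 40 infected
Step 8: +8 new -> 48 infected
Step 9: +4 new -> 52 infected
Step 10: +4 new -> 56 infected
Step 11: +2 new -> 58 infected
Step 12: +2 new -> 60 infected
Step 13: +1 new -> 61 infected
Step 14: +0 new -> 61 infected

Answer: 14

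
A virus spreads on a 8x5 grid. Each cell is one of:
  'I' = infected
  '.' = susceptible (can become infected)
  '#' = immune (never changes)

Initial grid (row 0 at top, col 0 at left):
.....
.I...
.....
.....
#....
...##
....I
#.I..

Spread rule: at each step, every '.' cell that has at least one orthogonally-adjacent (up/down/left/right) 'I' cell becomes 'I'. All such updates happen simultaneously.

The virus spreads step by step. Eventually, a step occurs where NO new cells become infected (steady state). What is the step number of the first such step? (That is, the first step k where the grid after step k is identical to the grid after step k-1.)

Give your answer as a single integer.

Step 0 (initial): 3 infected
Step 1: +9 new -> 12 infected
Step 2: +8 new -> 20 infected
Step 3: +9 new -> 29 infected
Step 4: +5 new -> 34 infected
Step 5: +2 new -> 36 infected
Step 6: +0 new -> 36 infected

Answer: 6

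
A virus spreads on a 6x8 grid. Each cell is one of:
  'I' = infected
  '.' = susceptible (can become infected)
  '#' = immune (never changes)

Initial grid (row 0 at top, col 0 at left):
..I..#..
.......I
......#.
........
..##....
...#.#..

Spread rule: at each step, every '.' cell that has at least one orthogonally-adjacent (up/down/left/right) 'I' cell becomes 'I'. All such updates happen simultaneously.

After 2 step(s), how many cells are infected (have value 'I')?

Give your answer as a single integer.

Step 0 (initial): 2 infected
Step 1: +6 new -> 8 infected
Step 2: +8 new -> 16 infected

Answer: 16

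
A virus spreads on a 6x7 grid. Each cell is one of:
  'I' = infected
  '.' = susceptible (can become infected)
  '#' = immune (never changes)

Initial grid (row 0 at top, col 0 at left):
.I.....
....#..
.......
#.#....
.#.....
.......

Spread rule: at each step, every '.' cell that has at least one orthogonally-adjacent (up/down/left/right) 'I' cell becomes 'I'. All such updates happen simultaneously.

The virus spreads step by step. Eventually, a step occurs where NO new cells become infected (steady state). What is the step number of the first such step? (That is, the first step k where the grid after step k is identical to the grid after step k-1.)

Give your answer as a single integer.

Answer: 12

Derivation:
Step 0 (initial): 1 infected
Step 1: +3 new -> 4 infected
Step 2: +4 new -> 8 infected
Step 3: +5 new -> 13 infected
Step 4: +2 new -> 15 infected
Step 5: +4 new -> 19 infected
Step 6: +4 new -> 23 infected
Step 7: +5 new -> 28 infected
Step 8: +4 new -> 32 infected
Step 9: +3 new -> 35 infected
Step 10: +2 new -> 37 infected
Step 11: +1 new -> 38 infected
Step 12: +0 new -> 38 infected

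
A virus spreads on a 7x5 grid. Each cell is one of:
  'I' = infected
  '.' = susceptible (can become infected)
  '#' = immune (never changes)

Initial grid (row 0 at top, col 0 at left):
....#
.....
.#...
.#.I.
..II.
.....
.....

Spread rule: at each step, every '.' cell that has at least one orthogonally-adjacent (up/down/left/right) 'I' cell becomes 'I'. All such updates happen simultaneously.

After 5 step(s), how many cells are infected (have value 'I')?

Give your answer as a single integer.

Step 0 (initial): 3 infected
Step 1: +7 new -> 10 infected
Step 2: +8 new -> 18 infected
Step 3: +7 new -> 25 infected
Step 4: +4 new -> 29 infected
Step 5: +2 new -> 31 infected

Answer: 31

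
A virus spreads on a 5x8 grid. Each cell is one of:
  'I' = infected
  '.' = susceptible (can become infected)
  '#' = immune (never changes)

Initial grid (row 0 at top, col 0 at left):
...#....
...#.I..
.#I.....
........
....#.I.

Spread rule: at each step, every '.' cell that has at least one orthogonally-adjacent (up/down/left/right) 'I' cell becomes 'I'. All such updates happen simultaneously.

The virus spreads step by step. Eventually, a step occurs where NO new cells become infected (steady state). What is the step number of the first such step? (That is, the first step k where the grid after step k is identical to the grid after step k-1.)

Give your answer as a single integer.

Answer: 5

Derivation:
Step 0 (initial): 3 infected
Step 1: +10 new -> 13 infected
Step 2: +12 new -> 25 infected
Step 3: +8 new -> 33 infected
Step 4: +3 new -> 36 infected
Step 5: +0 new -> 36 infected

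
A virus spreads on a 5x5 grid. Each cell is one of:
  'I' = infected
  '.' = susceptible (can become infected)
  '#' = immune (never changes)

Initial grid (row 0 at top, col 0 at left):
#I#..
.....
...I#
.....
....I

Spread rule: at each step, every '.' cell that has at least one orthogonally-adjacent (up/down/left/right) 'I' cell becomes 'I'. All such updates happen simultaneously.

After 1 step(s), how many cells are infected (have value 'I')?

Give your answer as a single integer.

Answer: 9

Derivation:
Step 0 (initial): 3 infected
Step 1: +6 new -> 9 infected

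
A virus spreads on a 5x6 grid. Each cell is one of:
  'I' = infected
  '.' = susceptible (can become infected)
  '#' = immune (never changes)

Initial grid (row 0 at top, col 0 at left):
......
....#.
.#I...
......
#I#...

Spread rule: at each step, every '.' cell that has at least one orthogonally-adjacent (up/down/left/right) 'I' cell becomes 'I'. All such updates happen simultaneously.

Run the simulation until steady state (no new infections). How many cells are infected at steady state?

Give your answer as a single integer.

Answer: 26

Derivation:
Step 0 (initial): 2 infected
Step 1: +4 new -> 6 infected
Step 2: +6 new -> 12 infected
Step 3: +7 new -> 19 infected
Step 4: +5 new -> 24 infected
Step 5: +2 new -> 26 infected
Step 6: +0 new -> 26 infected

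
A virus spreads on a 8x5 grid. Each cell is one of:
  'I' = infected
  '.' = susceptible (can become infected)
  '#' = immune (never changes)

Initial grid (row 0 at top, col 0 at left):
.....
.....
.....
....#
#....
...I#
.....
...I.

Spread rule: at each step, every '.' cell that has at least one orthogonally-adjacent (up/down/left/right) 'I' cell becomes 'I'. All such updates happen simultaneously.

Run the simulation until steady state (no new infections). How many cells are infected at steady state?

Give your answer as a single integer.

Step 0 (initial): 2 infected
Step 1: +5 new -> 7 infected
Step 2: +7 new -> 14 infected
Step 3: +6 new -> 20 infected
Step 4: +5 new -> 25 infected
Step 5: +5 new -> 30 infected
Step 6: +4 new -> 34 infected
Step 7: +2 new -> 36 infected
Step 8: +1 new -> 37 infected
Step 9: +0 new -> 37 infected

Answer: 37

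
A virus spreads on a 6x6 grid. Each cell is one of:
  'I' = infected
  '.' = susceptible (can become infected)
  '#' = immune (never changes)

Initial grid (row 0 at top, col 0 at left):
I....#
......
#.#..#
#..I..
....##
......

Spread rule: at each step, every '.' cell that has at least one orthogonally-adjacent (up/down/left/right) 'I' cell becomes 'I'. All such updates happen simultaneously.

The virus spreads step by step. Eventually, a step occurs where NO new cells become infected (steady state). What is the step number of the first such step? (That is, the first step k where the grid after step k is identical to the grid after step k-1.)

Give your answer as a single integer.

Step 0 (initial): 2 infected
Step 1: +6 new -> 8 infected
Step 2: +8 new -> 16 infected
Step 3: +7 new -> 23 infected
Step 4: +5 new -> 28 infected
Step 5: +1 new -> 29 infected
Step 6: +0 new -> 29 infected

Answer: 6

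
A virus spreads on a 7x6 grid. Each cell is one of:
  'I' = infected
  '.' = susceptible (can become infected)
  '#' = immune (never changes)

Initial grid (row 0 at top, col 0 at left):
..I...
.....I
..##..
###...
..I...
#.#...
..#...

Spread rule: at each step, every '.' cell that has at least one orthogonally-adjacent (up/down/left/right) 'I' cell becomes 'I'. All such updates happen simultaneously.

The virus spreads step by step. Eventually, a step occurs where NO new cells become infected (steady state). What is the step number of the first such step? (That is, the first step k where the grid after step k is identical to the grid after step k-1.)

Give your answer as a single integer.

Answer: 6

Derivation:
Step 0 (initial): 3 infected
Step 1: +8 new -> 11 infected
Step 2: +11 new -> 22 infected
Step 3: +7 new -> 29 infected
Step 4: +4 new -> 33 infected
Step 5: +1 new -> 34 infected
Step 6: +0 new -> 34 infected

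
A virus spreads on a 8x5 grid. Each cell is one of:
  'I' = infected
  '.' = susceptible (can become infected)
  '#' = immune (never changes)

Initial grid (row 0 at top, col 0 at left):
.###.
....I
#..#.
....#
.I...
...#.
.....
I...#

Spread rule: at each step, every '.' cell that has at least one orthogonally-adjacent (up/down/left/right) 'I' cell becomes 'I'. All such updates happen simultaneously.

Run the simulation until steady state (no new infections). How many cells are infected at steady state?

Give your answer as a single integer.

Step 0 (initial): 3 infected
Step 1: +9 new -> 12 infected
Step 2: +9 new -> 21 infected
Step 3: +6 new -> 27 infected
Step 4: +3 new -> 30 infected
Step 5: +2 new -> 32 infected
Step 6: +0 new -> 32 infected

Answer: 32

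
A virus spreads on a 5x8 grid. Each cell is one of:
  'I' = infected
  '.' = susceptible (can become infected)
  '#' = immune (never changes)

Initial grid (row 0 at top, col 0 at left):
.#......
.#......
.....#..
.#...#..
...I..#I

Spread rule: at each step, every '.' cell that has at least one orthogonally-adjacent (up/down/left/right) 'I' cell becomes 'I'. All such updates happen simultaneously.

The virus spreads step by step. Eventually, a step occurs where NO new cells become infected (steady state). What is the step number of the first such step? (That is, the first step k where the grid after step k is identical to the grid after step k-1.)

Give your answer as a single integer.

Answer: 8

Derivation:
Step 0 (initial): 2 infected
Step 1: +4 new -> 6 infected
Step 2: +7 new -> 13 infected
Step 3: +6 new -> 19 infected
Step 4: +7 new -> 26 infected
Step 5: +5 new -> 31 infected
Step 6: +2 new -> 33 infected
Step 7: +1 new -> 34 infected
Step 8: +0 new -> 34 infected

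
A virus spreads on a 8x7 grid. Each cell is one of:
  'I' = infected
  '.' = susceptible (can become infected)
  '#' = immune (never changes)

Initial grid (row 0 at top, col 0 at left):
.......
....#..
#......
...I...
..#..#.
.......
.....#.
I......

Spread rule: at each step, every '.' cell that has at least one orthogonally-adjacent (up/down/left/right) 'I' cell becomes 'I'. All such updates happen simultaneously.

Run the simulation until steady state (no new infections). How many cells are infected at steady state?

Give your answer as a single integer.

Step 0 (initial): 2 infected
Step 1: +6 new -> 8 infected
Step 2: +10 new -> 18 infected
Step 3: +14 new -> 32 infected
Step 4: +9 new -> 41 infected
Step 5: +6 new -> 47 infected
Step 6: +4 new -> 51 infected
Step 7: +0 new -> 51 infected

Answer: 51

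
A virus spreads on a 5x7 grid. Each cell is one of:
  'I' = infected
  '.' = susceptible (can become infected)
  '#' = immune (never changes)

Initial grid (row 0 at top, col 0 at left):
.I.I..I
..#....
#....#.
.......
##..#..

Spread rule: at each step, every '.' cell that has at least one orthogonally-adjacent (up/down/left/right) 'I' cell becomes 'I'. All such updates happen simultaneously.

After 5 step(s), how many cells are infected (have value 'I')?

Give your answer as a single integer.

Answer: 29

Derivation:
Step 0 (initial): 3 infected
Step 1: +7 new -> 10 infected
Step 2: +6 new -> 16 infected
Step 3: +5 new -> 21 infected
Step 4: +6 new -> 27 infected
Step 5: +2 new -> 29 infected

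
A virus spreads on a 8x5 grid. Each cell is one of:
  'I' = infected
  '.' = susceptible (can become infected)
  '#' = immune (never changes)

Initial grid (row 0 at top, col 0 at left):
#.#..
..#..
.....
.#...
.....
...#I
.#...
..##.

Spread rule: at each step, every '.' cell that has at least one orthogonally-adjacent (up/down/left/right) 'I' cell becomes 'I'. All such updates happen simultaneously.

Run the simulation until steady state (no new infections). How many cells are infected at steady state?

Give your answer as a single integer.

Answer: 32

Derivation:
Step 0 (initial): 1 infected
Step 1: +2 new -> 3 infected
Step 2: +4 new -> 7 infected
Step 3: +4 new -> 11 infected
Step 4: +5 new -> 16 infected
Step 5: +5 new -> 21 infected
Step 6: +4 new -> 25 infected
Step 7: +3 new -> 28 infected
Step 8: +3 new -> 31 infected
Step 9: +1 new -> 32 infected
Step 10: +0 new -> 32 infected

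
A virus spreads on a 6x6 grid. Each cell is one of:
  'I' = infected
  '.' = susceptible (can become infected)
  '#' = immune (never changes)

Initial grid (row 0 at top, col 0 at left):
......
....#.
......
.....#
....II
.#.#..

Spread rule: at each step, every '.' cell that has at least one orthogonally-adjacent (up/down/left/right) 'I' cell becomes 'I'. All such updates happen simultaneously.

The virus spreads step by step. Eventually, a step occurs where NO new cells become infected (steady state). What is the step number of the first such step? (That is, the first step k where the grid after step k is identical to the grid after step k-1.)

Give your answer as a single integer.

Step 0 (initial): 2 infected
Step 1: +4 new -> 6 infected
Step 2: +3 new -> 9 infected
Step 3: +5 new -> 14 infected
Step 4: +5 new -> 19 infected
Step 5: +6 new -> 25 infected
Step 6: +4 new -> 29 infected
Step 7: +2 new -> 31 infected
Step 8: +1 new -> 32 infected
Step 9: +0 new -> 32 infected

Answer: 9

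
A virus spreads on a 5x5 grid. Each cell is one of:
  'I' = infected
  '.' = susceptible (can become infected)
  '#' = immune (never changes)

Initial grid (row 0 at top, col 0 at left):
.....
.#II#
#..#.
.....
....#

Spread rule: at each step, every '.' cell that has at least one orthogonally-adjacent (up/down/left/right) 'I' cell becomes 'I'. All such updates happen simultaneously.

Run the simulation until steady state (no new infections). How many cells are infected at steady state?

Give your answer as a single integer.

Step 0 (initial): 2 infected
Step 1: +3 new -> 5 infected
Step 2: +4 new -> 9 infected
Step 3: +4 new -> 13 infected
Step 4: +5 new -> 18 infected
Step 5: +2 new -> 20 infected
Step 6: +0 new -> 20 infected

Answer: 20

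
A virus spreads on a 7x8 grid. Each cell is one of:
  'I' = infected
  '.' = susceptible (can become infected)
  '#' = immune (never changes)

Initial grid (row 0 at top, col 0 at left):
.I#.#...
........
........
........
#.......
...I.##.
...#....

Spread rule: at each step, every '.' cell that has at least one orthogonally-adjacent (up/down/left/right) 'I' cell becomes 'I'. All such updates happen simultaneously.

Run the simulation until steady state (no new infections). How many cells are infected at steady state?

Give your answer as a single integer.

Answer: 50

Derivation:
Step 0 (initial): 2 infected
Step 1: +5 new -> 7 infected
Step 2: +9 new -> 16 infected
Step 3: +12 new -> 28 infected
Step 4: +8 new -> 36 infected
Step 5: +5 new -> 41 infected
Step 6: +5 new -> 46 infected
Step 7: +3 new -> 49 infected
Step 8: +1 new -> 50 infected
Step 9: +0 new -> 50 infected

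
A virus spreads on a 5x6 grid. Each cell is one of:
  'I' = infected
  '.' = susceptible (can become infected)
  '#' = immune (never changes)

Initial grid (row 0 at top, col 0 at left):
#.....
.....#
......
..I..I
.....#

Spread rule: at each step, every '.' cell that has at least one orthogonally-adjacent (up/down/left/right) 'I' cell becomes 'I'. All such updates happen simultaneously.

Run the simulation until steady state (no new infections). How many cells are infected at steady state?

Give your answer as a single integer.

Answer: 27

Derivation:
Step 0 (initial): 2 infected
Step 1: +6 new -> 8 infected
Step 2: +8 new -> 16 infected
Step 3: +6 new -> 22 infected
Step 4: +4 new -> 26 infected
Step 5: +1 new -> 27 infected
Step 6: +0 new -> 27 infected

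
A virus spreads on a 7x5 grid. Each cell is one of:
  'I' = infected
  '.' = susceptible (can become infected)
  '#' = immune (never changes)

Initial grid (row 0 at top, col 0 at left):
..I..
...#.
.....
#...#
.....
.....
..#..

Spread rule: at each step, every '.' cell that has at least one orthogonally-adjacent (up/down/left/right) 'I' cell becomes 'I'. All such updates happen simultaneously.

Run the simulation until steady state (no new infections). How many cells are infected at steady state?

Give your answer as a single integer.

Answer: 31

Derivation:
Step 0 (initial): 1 infected
Step 1: +3 new -> 4 infected
Step 2: +4 new -> 8 infected
Step 3: +5 new -> 13 infected
Step 4: +5 new -> 18 infected
Step 5: +3 new -> 21 infected
Step 6: +4 new -> 25 infected
Step 7: +4 new -> 29 infected
Step 8: +2 new -> 31 infected
Step 9: +0 new -> 31 infected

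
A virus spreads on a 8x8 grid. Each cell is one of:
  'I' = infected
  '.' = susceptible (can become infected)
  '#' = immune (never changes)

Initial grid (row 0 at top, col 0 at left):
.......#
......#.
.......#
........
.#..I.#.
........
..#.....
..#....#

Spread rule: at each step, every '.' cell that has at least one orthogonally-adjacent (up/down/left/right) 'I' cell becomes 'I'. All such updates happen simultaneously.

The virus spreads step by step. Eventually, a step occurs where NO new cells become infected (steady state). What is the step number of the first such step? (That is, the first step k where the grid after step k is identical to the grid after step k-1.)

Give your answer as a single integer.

Step 0 (initial): 1 infected
Step 1: +4 new -> 5 infected
Step 2: +7 new -> 12 infected
Step 3: +10 new -> 22 infected
Step 4: +12 new -> 34 infected
Step 5: +10 new -> 44 infected
Step 6: +7 new -> 51 infected
Step 7: +3 new -> 54 infected
Step 8: +1 new -> 55 infected
Step 9: +0 new -> 55 infected

Answer: 9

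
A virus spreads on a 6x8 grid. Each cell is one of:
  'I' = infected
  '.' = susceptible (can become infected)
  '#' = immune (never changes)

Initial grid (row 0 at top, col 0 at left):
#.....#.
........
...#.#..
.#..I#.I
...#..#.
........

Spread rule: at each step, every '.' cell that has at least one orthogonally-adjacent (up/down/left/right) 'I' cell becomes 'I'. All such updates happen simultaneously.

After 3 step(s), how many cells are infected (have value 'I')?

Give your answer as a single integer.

Answer: 25

Derivation:
Step 0 (initial): 2 infected
Step 1: +6 new -> 8 infected
Step 2: +7 new -> 15 infected
Step 3: +10 new -> 25 infected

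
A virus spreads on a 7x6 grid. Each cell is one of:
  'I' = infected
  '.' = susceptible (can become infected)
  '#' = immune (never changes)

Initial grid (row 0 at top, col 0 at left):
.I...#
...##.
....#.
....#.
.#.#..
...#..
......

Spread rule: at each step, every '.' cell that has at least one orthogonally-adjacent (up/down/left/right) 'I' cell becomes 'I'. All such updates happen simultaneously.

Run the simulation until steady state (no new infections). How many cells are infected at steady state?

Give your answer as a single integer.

Answer: 34

Derivation:
Step 0 (initial): 1 infected
Step 1: +3 new -> 4 infected
Step 2: +4 new -> 8 infected
Step 3: +4 new -> 12 infected
Step 4: +3 new -> 15 infected
Step 5: +3 new -> 18 infected
Step 6: +2 new -> 20 infected
Step 7: +3 new -> 23 infected
Step 8: +2 new -> 25 infected
Step 9: +1 new -> 26 infected
Step 10: +2 new -> 28 infected
Step 11: +2 new -> 30 infected
Step 12: +1 new -> 31 infected
Step 13: +1 new -> 32 infected
Step 14: +1 new -> 33 infected
Step 15: +1 new -> 34 infected
Step 16: +0 new -> 34 infected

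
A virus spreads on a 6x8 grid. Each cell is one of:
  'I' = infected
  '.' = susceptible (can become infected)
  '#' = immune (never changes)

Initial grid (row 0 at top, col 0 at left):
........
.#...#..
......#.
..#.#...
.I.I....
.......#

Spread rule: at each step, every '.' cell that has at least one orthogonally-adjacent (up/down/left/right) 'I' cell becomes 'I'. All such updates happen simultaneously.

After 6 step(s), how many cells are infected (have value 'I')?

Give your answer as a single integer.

Answer: 38

Derivation:
Step 0 (initial): 2 infected
Step 1: +7 new -> 9 infected
Step 2: +7 new -> 16 infected
Step 3: +7 new -> 23 infected
Step 4: +8 new -> 31 infected
Step 5: +4 new -> 35 infected
Step 6: +3 new -> 38 infected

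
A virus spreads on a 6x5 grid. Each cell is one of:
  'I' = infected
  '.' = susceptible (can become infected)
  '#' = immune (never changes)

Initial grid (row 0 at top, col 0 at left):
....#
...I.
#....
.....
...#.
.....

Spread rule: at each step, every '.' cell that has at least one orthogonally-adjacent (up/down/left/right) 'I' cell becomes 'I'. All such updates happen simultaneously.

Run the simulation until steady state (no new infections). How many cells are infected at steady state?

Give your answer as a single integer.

Step 0 (initial): 1 infected
Step 1: +4 new -> 5 infected
Step 2: +5 new -> 10 infected
Step 3: +5 new -> 15 infected
Step 4: +4 new -> 19 infected
Step 5: +4 new -> 23 infected
Step 6: +3 new -> 26 infected
Step 7: +1 new -> 27 infected
Step 8: +0 new -> 27 infected

Answer: 27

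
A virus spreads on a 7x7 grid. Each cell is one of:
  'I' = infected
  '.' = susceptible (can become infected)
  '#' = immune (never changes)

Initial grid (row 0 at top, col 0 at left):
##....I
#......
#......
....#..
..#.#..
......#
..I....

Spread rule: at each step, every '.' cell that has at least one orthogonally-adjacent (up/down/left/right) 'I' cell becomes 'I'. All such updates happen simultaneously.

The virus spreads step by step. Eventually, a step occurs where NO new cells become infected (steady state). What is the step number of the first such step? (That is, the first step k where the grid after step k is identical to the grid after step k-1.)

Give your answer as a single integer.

Answer: 7

Derivation:
Step 0 (initial): 2 infected
Step 1: +5 new -> 7 infected
Step 2: +7 new -> 14 infected
Step 3: +9 new -> 23 infected
Step 4: +10 new -> 33 infected
Step 5: +6 new -> 39 infected
Step 6: +2 new -> 41 infected
Step 7: +0 new -> 41 infected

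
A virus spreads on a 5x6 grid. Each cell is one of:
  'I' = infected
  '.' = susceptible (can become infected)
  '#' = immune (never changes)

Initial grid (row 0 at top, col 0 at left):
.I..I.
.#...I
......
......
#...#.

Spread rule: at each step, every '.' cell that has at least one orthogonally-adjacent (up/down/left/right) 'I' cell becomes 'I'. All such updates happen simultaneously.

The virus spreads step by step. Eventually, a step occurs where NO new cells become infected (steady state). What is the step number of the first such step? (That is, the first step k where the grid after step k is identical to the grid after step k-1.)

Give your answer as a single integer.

Step 0 (initial): 3 infected
Step 1: +6 new -> 9 infected
Step 2: +5 new -> 14 infected
Step 3: +5 new -> 19 infected
Step 4: +4 new -> 23 infected
Step 5: +3 new -> 26 infected
Step 6: +1 new -> 27 infected
Step 7: +0 new -> 27 infected

Answer: 7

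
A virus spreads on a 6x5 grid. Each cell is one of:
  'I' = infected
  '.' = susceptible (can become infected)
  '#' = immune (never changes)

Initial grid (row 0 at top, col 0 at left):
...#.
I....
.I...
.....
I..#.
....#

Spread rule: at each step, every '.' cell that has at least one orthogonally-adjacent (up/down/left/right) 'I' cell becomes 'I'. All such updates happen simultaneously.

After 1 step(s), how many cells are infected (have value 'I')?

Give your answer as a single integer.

Step 0 (initial): 3 infected
Step 1: +8 new -> 11 infected

Answer: 11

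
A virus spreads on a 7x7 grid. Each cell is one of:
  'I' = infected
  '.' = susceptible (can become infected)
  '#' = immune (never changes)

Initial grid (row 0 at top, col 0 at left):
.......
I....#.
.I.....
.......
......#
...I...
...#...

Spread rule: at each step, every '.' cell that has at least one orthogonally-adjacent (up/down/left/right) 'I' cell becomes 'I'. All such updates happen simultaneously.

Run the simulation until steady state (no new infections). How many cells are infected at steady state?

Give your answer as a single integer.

Answer: 46

Derivation:
Step 0 (initial): 3 infected
Step 1: +8 new -> 11 infected
Step 2: +13 new -> 24 infected
Step 3: +10 new -> 34 infected
Step 4: +6 new -> 40 infected
Step 5: +3 new -> 43 infected
Step 6: +2 new -> 45 infected
Step 7: +1 new -> 46 infected
Step 8: +0 new -> 46 infected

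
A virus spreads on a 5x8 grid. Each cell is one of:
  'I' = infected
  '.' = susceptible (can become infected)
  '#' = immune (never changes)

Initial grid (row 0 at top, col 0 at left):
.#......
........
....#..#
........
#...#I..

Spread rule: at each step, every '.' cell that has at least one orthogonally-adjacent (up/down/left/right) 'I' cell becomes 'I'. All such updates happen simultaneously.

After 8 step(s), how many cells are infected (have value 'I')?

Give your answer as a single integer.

Answer: 34

Derivation:
Step 0 (initial): 1 infected
Step 1: +2 new -> 3 infected
Step 2: +4 new -> 7 infected
Step 3: +4 new -> 11 infected
Step 4: +6 new -> 17 infected
Step 5: +7 new -> 24 infected
Step 6: +6 new -> 30 infected
Step 7: +3 new -> 33 infected
Step 8: +1 new -> 34 infected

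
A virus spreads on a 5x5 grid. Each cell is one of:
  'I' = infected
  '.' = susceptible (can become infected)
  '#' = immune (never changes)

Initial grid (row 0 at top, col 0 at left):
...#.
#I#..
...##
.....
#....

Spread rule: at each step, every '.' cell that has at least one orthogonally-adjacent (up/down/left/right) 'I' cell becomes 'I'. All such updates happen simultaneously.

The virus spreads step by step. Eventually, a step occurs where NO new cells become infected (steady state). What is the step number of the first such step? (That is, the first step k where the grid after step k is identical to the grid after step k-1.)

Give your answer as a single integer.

Step 0 (initial): 1 infected
Step 1: +2 new -> 3 infected
Step 2: +5 new -> 8 infected
Step 3: +3 new -> 11 infected
Step 4: +2 new -> 13 infected
Step 5: +2 new -> 15 infected
Step 6: +1 new -> 16 infected
Step 7: +0 new -> 16 infected

Answer: 7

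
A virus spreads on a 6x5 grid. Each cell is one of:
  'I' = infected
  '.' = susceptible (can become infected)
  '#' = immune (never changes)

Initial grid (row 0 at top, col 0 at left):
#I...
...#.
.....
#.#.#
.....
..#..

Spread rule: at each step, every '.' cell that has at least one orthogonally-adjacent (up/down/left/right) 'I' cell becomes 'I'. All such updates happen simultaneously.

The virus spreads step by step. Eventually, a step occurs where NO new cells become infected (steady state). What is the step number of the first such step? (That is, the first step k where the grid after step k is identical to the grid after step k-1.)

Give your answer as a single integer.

Answer: 9

Derivation:
Step 0 (initial): 1 infected
Step 1: +2 new -> 3 infected
Step 2: +4 new -> 7 infected
Step 3: +4 new -> 11 infected
Step 4: +3 new -> 14 infected
Step 5: +5 new -> 19 infected
Step 6: +2 new -> 21 infected
Step 7: +2 new -> 23 infected
Step 8: +1 new -> 24 infected
Step 9: +0 new -> 24 infected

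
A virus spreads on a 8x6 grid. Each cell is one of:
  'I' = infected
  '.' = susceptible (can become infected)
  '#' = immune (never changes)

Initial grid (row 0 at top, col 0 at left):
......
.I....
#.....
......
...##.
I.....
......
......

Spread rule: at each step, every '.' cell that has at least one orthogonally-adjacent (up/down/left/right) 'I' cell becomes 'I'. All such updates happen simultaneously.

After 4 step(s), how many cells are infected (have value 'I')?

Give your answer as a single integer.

Step 0 (initial): 2 infected
Step 1: +7 new -> 9 infected
Step 2: +10 new -> 19 infected
Step 3: +8 new -> 27 infected
Step 4: +7 new -> 34 infected

Answer: 34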